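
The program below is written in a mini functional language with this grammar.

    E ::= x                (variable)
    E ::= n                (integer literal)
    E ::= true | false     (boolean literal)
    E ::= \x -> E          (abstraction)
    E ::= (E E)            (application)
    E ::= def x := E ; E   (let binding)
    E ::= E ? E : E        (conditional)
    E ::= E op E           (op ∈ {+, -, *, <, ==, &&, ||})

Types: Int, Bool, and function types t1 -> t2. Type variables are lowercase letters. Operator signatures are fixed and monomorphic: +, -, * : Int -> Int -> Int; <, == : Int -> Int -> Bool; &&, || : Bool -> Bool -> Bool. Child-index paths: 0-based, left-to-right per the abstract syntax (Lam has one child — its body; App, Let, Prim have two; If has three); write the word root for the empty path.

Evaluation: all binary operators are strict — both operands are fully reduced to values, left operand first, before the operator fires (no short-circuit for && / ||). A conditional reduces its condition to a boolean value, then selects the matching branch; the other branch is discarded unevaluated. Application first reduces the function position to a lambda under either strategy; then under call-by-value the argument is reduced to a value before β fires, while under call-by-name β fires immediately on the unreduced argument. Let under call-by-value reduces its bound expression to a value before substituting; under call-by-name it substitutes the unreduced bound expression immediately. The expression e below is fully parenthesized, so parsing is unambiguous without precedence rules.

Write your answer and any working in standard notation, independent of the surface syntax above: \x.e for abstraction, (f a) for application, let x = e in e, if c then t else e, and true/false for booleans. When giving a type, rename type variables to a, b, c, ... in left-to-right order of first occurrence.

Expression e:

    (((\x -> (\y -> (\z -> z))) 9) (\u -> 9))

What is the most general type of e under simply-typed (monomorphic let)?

Derivation:
z : c
\z._ : c -> c
\y._ : b -> c -> c
\x._ : a -> b -> c -> c
  unify a -> b -> c -> c ~ Int -> d
  unify a ~ Int
  unify b -> c -> c ~ d
_ _ : b -> c -> c
\u._ : e -> Int
  unify b -> c -> c ~ (e -> Int) -> f
  unify b ~ e -> Int
  unify c -> c ~ f
_ _ : c -> c

Answer: a -> a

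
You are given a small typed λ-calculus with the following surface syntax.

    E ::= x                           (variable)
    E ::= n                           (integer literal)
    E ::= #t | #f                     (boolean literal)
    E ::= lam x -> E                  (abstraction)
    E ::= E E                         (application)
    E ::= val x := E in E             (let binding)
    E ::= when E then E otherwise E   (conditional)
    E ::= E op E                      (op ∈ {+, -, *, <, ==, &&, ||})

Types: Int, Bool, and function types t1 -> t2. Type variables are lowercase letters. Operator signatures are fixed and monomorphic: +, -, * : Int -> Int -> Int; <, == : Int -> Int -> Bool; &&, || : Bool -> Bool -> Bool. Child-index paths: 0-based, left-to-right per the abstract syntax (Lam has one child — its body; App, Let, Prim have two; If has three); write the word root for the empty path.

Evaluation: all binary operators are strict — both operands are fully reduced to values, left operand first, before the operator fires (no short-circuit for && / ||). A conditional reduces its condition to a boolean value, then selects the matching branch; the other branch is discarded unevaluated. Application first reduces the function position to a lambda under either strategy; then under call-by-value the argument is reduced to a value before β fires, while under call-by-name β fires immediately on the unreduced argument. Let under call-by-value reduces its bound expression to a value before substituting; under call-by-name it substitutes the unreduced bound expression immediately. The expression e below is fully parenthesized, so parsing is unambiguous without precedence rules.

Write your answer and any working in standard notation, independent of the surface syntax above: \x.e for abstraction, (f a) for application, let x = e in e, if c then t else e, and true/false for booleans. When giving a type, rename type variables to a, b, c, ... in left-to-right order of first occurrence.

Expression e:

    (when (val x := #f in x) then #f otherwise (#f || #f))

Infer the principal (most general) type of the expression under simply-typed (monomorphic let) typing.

Answer: Bool

Derivation:
let x : Bool
x : Bool
  unify Bool ~ Bool
  unify Bool ~ Bool
  unify Bool ~ Bool
  unify Bool ~ Bool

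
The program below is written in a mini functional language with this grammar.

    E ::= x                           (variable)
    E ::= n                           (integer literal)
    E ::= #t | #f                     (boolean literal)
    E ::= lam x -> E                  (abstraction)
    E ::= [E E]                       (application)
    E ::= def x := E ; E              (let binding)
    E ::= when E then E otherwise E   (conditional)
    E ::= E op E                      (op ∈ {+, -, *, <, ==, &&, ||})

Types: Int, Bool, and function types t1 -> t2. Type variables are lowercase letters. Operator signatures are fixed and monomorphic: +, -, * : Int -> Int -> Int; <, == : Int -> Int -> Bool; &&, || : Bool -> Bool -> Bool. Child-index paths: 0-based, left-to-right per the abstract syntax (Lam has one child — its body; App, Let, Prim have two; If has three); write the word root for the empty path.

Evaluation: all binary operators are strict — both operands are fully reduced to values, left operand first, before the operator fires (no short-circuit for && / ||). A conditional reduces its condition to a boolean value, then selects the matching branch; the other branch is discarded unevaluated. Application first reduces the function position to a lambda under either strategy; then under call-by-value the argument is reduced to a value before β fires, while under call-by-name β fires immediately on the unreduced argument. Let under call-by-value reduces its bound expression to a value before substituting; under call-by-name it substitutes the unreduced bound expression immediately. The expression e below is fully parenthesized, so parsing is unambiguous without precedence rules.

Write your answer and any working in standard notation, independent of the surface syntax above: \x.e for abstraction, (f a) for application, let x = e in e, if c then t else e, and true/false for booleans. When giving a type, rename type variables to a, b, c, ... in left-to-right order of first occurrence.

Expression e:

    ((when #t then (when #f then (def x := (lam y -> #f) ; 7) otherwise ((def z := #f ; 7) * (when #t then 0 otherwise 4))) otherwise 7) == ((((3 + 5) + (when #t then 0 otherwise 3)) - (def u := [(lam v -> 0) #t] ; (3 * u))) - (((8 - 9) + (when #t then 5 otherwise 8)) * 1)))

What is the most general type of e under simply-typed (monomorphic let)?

Answer: Bool

Derivation:
  unify Bool ~ Bool
  unify Bool ~ Bool
\y._ : a -> Bool
let x : a -> Bool
let z : Bool
  unify Int ~ Int
  unify Bool ~ Bool
  unify Int ~ Int
  unify Int ~ Int
  unify Int ~ Int
  unify Int ~ Int
  unify Int ~ Int
  unify Int ~ Int
  unify Int ~ Int
  unify Int ~ Int
  unify Bool ~ Bool
  unify Int ~ Int
  unify Int ~ Int
  unify Int ~ Int
\v._ : b -> Int
  unify b -> Int ~ Bool -> c
  unify b ~ Bool
  unify Int ~ c
_ _ : Int
let u : Int
  unify Int ~ Int
u : Int
  unify Int ~ Int
  unify Int ~ Int
  unify Int ~ Int
  unify Int ~ Int
  unify Int ~ Int
  unify Int ~ Int
  unify Bool ~ Bool
  unify Int ~ Int
  unify Int ~ Int
  unify Int ~ Int
  unify Int ~ Int
  unify Int ~ Int
  unify Int ~ Int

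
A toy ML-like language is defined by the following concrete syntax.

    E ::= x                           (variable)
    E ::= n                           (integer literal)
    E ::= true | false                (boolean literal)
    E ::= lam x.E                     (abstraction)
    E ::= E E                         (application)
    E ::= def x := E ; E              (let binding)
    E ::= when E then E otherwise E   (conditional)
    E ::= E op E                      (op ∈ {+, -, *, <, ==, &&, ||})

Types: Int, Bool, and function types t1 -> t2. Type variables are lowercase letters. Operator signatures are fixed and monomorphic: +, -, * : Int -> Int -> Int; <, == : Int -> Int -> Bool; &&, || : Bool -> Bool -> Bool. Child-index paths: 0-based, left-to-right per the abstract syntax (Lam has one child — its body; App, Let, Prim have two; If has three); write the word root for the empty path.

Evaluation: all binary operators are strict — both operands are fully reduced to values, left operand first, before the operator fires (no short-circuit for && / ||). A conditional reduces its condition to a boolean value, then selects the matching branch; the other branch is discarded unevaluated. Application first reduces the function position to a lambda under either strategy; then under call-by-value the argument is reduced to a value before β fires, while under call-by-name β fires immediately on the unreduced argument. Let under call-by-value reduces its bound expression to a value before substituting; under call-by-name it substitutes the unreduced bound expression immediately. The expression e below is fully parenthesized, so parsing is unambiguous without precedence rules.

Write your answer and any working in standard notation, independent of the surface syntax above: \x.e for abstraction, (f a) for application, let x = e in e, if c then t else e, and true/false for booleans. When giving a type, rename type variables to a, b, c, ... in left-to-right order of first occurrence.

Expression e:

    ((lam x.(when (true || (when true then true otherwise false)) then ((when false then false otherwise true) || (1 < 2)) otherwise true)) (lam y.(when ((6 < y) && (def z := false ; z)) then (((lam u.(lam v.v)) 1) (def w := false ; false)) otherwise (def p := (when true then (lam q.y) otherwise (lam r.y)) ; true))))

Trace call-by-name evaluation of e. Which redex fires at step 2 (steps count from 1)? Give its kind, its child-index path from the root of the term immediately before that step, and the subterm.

Answer: if at 0.1 : (if true then true else false)

Derivation:
step 0: ((\x.(if (true || (if true then true else false)) then ((if false then false else true) || (1 < 2)) else true)) (\y.(if ((6 < y) && (let z = false in z)) then (((\u.(\v.v)) 1) (let w = false in false)) else (let p = (if true then (\q.y) else (\r.y)) in true))))
step 1: [beta@root] (if (true || (if true then true else false)) then ((if false then false else true) || (1 < 2)) else true)
step 2: [if@0.1] (if (true || true) then ((if false then false else true) || (1 < 2)) else true)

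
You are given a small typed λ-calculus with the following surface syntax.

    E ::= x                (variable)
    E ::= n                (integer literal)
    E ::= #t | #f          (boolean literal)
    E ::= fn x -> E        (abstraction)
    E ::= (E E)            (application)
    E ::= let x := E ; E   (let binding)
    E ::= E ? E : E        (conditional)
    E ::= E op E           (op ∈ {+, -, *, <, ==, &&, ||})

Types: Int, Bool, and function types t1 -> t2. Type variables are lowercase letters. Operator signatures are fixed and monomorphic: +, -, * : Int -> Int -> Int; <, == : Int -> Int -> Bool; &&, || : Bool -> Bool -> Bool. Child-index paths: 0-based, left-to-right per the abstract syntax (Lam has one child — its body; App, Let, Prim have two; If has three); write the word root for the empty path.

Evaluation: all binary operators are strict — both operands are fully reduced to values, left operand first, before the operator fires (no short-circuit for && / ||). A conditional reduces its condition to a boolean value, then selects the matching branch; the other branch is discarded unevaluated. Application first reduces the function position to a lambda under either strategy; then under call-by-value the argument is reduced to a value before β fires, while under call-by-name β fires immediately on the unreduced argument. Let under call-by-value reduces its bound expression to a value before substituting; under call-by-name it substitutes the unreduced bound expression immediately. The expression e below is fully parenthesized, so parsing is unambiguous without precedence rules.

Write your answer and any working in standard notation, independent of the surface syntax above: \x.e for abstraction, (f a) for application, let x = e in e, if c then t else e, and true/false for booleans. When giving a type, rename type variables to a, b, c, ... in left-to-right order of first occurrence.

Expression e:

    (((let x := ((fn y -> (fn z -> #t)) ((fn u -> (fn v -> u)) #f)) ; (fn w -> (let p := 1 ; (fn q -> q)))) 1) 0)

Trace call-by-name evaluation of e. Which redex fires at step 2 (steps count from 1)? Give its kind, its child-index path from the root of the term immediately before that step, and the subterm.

Answer: beta at 0 : ((\w.(let p = 1 in (\q.q))) 1)

Trace:
step 0: (((let x = ((\y.(\z.true)) ((\u.(\v.u)) false)) in (\w.(let p = 1 in (\q.q)))) 1) 0)
step 1: [let@0.0] (((\w.(let p = 1 in (\q.q))) 1) 0)
step 2: [beta@0] ((let p = 1 in (\q.q)) 0)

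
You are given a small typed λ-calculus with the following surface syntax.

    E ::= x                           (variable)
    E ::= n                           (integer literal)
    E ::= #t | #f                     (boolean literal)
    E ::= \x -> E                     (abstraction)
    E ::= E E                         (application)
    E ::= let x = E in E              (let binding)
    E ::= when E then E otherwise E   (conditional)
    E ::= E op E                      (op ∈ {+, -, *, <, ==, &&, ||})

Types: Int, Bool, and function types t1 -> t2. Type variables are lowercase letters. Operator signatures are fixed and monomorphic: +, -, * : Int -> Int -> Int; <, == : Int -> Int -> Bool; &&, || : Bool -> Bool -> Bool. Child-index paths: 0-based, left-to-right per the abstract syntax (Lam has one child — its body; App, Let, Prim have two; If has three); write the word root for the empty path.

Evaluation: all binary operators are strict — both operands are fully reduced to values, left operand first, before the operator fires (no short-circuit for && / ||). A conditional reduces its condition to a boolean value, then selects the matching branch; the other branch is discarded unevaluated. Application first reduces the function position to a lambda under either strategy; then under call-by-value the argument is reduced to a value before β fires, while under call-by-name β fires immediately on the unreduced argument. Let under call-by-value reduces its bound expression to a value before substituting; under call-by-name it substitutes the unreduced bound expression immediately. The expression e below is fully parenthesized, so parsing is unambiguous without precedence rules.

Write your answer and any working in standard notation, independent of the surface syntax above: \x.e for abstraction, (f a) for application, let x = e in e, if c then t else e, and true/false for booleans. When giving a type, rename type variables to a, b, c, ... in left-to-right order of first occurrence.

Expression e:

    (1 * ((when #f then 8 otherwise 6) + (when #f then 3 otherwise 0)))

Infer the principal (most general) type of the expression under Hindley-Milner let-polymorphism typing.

Trace:
  unify Int ~ Int
  unify Bool ~ Bool
  unify Int ~ Int
  unify Int ~ Int
  unify Bool ~ Bool
  unify Int ~ Int
  unify Int ~ Int
  unify Int ~ Int

Answer: Int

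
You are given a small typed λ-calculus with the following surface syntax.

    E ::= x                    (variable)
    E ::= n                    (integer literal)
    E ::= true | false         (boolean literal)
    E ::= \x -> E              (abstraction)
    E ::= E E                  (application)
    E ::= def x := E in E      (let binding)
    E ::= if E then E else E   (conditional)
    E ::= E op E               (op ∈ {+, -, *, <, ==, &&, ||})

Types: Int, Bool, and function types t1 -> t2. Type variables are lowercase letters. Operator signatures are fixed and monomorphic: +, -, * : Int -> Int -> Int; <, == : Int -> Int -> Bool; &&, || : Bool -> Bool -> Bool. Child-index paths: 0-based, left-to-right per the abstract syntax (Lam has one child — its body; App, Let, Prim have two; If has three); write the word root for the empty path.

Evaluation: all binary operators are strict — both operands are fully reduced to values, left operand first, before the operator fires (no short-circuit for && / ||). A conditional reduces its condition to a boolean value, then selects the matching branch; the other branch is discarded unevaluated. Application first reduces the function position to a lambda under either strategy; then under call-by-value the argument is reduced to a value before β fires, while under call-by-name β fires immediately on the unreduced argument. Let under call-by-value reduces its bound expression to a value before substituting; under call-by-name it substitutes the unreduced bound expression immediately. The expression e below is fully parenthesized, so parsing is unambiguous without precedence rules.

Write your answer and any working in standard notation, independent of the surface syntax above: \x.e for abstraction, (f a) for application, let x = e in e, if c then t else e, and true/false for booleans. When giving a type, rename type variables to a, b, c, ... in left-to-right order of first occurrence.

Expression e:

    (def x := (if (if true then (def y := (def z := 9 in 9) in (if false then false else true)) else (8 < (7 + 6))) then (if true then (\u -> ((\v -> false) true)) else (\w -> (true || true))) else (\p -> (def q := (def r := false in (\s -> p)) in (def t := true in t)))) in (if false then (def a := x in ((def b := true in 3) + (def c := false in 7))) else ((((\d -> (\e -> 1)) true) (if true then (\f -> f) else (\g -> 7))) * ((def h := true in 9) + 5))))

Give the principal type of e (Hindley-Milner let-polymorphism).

Answer: Int

Trace:
  unify Bool ~ Bool
let z : Int
let y : Int
  unify Bool ~ Bool
  unify Bool ~ Bool
  unify Int ~ Int
  unify Int ~ Int
  unify Int ~ Int
  unify Int ~ Int
  unify Bool ~ Bool
  unify Bool ~ Bool
  unify Bool ~ Bool
\v._ : b -> Bool
  unify b -> Bool ~ Bool -> c
  unify b ~ Bool
  unify Bool ~ c
_ _ : Bool
\u._ : a -> Bool
  unify Bool ~ Bool
  unify Bool ~ Bool
\w._ : d -> Bool
  unify a -> Bool ~ d -> Bool
  unify a ~ d
  unify Bool ~ Bool
let r : Bool
p : e
\s._ : f -> e
let q : forall. f -> e
let t : Bool
t : Bool
\p._ : e -> Bool
  unify d -> Bool ~ e -> Bool
  unify d ~ e
  unify Bool ~ Bool
let x : forall. e -> Bool
  unify Bool ~ Bool
x : g -> Bool
let a : forall. g -> Bool
let b : Bool
  unify Int ~ Int
let c : Bool
  unify Int ~ Int
\e._ : i -> Int
\d._ : h -> i -> Int
  unify h -> i -> Int ~ Bool -> j
  unify h ~ Bool
  unify i -> Int ~ j
_ _ : i -> Int
  unify Bool ~ Bool
f : k
\f._ : k -> k
\g._ : l -> Int
  unify k -> k ~ l -> Int
  unify k ~ l
  unify l ~ Int
  unify i -> Int ~ (Int -> Int) -> m
  unify i ~ Int -> Int
  unify Int ~ m
_ _ : Int
  unify Int ~ Int
let h : Bool
  unify Int ~ Int
  unify Int ~ Int
  unify Int ~ Int
  unify Int ~ Int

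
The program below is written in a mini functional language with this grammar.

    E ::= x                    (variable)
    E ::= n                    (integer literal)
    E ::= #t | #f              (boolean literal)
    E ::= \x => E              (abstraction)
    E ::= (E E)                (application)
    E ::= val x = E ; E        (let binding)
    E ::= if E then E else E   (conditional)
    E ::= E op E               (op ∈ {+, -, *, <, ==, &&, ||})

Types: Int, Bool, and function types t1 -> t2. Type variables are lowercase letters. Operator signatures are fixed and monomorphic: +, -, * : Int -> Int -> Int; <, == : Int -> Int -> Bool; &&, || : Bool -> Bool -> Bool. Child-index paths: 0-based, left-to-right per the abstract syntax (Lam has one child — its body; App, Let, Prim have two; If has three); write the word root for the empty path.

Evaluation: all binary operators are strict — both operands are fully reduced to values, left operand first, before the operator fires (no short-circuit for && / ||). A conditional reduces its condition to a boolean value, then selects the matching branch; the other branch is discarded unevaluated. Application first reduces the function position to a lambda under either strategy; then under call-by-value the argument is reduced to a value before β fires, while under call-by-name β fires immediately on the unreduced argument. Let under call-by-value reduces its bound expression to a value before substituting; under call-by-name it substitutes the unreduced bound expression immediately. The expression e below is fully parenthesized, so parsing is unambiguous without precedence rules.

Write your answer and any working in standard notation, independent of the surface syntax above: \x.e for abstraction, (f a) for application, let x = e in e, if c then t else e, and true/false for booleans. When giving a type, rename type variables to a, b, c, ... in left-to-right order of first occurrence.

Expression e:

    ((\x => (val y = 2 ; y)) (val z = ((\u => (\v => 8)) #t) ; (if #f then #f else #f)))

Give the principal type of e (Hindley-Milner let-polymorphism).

Working:
let y : Int
y : Int
\x._ : a -> Int
\v._ : c -> Int
\u._ : b -> c -> Int
  unify b -> c -> Int ~ Bool -> d
  unify b ~ Bool
  unify c -> Int ~ d
_ _ : c -> Int
let z : forall. c -> Int
  unify Bool ~ Bool
  unify Bool ~ Bool
  unify a -> Int ~ Bool -> e
  unify a ~ Bool
  unify Int ~ e
_ _ : Int

Answer: Int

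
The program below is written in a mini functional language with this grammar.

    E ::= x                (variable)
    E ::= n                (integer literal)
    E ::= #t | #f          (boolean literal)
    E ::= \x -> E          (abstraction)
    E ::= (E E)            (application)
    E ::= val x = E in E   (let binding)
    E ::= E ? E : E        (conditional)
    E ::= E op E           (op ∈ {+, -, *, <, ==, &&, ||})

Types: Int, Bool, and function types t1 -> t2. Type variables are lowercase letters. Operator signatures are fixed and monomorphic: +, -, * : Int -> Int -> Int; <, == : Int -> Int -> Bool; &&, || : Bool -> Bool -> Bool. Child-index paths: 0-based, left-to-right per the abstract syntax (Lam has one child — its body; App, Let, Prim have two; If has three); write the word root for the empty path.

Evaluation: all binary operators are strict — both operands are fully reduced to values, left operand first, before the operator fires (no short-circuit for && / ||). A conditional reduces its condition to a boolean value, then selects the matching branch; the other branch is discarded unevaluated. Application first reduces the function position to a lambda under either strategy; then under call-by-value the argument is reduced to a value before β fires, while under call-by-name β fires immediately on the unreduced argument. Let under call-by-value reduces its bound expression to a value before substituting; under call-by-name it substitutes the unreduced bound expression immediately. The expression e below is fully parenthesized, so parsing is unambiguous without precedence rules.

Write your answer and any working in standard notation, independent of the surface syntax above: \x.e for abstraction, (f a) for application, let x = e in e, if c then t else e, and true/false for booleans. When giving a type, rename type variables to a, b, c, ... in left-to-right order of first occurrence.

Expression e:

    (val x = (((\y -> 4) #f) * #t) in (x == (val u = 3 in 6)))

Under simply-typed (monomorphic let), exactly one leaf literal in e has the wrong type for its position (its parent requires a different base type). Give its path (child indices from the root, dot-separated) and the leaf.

Answer: 0.1 : true

Trace:
\y._ : a -> Int
  unify a -> Int ~ Bool -> b
  unify a ~ Bool
  unify Int ~ b
_ _ : Int
  unify Int ~ Int
  unify Bool ~ Int
  FAIL: mismatch Bool ~ Int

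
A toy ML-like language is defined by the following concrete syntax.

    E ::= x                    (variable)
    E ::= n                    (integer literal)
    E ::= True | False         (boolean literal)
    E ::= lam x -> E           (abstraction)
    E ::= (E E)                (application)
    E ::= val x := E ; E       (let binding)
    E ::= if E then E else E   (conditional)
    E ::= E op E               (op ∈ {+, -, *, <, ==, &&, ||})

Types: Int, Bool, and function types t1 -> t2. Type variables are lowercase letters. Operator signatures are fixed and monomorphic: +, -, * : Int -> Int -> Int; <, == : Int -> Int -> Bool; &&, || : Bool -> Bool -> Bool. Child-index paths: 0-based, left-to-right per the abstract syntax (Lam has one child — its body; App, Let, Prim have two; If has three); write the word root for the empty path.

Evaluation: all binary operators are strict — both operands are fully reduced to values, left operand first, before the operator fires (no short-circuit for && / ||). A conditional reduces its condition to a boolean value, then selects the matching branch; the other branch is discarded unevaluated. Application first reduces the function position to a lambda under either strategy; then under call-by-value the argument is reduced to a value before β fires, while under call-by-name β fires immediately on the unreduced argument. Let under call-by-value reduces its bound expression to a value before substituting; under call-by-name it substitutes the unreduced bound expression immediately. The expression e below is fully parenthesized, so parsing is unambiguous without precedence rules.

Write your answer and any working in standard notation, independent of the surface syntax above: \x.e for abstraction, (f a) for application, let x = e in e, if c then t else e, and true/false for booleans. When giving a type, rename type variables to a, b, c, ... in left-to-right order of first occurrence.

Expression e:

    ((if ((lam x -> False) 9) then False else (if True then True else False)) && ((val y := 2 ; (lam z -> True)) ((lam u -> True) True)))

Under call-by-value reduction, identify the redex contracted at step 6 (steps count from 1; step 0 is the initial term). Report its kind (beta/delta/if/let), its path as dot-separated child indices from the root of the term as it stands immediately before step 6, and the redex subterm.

Working:
step 0: ((if ((\x.false) 9) then false else (if true then true else false)) && ((let y = 2 in (\z.true)) ((\u.true) true)))
step 1: [beta@0.0] ((if false then false else (if true then true else false)) && ((let y = 2 in (\z.true)) ((\u.true) true)))
step 2: [if@0] ((if true then true else false) && ((let y = 2 in (\z.true)) ((\u.true) true)))
step 3: [if@0] (true && ((let y = 2 in (\z.true)) ((\u.true) true)))
step 4: [let@1.0] (true && ((\z.true) ((\u.true) true)))
step 5: [beta@1.1] (true && ((\z.true) true))
step 6: [beta@1] (true && true)

Answer: beta at 1 : ((\z.true) true)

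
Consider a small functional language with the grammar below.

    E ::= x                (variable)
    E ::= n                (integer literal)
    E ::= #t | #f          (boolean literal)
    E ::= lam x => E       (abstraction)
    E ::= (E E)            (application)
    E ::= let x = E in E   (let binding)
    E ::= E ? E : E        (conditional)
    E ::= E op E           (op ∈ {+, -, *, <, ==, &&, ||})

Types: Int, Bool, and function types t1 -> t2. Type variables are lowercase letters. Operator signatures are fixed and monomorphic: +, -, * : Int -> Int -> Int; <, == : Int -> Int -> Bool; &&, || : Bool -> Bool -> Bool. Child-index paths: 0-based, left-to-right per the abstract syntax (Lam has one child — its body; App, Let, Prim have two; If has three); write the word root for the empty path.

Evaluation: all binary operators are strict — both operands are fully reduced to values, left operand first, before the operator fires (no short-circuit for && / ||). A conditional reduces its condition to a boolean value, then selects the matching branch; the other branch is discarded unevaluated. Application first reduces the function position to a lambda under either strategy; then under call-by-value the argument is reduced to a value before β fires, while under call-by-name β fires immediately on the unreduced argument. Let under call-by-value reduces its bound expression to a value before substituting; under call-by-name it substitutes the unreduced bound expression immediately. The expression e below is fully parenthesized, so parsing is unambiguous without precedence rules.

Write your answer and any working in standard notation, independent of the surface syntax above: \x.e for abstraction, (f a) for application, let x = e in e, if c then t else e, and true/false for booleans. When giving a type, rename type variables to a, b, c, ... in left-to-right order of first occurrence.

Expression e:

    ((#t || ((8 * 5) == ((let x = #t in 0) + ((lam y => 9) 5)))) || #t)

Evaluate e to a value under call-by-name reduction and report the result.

Trace:
step 0: ((true || ((8 * 5) == ((let x = true in 0) + ((\y.9) 5)))) || true)
step 1: [delta@0.1.0] ((true || (40 == ((let x = true in 0) + ((\y.9) 5)))) || true)
step 2: [let@0.1.1.0] ((true || (40 == (0 + ((\y.9) 5)))) || true)
step 3: [beta@0.1.1.1] ((true || (40 == (0 + 9))) || true)
step 4: [delta@0.1.1] ((true || (40 == 9)) || true)
step 5: [delta@0.1] ((true || false) || true)
step 6: [delta@0] (true || true)
step 7: [delta@root] true

Answer: true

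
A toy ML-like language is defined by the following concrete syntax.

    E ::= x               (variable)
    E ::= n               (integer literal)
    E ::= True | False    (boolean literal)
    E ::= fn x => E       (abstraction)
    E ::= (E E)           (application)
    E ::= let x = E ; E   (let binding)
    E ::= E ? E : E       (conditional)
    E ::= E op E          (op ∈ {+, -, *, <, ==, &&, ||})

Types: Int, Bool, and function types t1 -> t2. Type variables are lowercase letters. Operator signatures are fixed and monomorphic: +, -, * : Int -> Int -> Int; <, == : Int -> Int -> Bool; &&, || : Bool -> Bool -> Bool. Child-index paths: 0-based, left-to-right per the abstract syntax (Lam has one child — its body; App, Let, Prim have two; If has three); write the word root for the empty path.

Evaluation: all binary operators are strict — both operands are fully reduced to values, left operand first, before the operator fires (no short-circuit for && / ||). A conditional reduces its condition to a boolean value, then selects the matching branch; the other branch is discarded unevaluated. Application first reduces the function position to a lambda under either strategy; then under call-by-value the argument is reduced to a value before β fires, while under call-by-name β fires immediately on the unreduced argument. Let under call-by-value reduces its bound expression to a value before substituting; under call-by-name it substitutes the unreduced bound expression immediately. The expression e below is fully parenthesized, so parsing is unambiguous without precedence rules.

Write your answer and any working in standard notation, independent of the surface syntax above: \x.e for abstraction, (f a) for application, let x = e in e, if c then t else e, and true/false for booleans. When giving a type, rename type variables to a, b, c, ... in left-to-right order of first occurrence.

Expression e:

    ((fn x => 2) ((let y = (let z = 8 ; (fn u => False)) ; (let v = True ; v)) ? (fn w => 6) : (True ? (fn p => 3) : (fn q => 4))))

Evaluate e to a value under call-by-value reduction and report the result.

Derivation:
step 0: ((\x.2) (if (let y = (let z = 8 in (\u.false)) in (let v = true in v)) then (\w.6) else (if true then (\p.3) else (\q.4))))
step 1: [let@1.0.0] ((\x.2) (if (let y = (\u.false) in (let v = true in v)) then (\w.6) else (if true then (\p.3) else (\q.4))))
step 2: [let@1.0] ((\x.2) (if (let v = true in v) then (\w.6) else (if true then (\p.3) else (\q.4))))
step 3: [let@1.0] ((\x.2) (if true then (\w.6) else (if true then (\p.3) else (\q.4))))
step 4: [if@1] ((\x.2) (\w.6))
step 5: [beta@root] 2

Answer: 2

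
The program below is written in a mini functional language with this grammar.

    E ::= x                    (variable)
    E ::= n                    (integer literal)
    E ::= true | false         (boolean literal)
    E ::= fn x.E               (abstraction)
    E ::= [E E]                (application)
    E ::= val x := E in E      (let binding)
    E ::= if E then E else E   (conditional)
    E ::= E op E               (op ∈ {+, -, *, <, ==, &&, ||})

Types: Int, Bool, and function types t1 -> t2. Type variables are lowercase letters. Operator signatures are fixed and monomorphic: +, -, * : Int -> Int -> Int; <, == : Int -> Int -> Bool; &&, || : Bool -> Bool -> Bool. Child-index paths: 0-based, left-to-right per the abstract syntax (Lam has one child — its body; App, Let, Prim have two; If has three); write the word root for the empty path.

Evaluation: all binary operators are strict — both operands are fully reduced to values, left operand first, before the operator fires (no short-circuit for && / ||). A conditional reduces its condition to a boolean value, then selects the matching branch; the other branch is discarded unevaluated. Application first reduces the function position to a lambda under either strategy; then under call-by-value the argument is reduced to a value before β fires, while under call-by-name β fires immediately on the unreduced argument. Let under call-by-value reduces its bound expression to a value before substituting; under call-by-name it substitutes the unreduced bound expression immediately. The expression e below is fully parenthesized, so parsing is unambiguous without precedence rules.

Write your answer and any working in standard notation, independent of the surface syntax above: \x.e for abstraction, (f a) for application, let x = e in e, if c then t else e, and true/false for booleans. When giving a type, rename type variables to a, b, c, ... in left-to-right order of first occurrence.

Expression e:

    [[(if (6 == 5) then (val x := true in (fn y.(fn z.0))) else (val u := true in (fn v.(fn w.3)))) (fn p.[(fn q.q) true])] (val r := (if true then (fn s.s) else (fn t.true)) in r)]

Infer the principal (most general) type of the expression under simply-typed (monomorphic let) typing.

Answer: Int

Trace:
  unify Int ~ Int
  unify Int ~ Int
  unify Bool ~ Bool
let x : Bool
\z._ : b -> Int
\y._ : a -> b -> Int
let u : Bool
\w._ : d -> Int
\v._ : c -> d -> Int
  unify a -> b -> Int ~ c -> d -> Int
  unify a ~ c
  unify b -> Int ~ d -> Int
  unify b ~ d
  unify Int ~ Int
q : f
\q._ : f -> f
  unify f -> f ~ Bool -> g
  unify f ~ Bool
  unify Bool ~ g
_ _ : Bool
\p._ : e -> Bool
  unify c -> d -> Int ~ (e -> Bool) -> h
  unify c ~ e -> Bool
  unify d -> Int ~ h
_ _ : d -> Int
  unify Bool ~ Bool
s : i
\s._ : i -> i
\t._ : j -> Bool
  unify i -> i ~ j -> Bool
  unify i ~ j
  unify j ~ Bool
let r : Bool -> Bool
r : Bool -> Bool
  unify d -> Int ~ (Bool -> Bool) -> k
  unify d ~ Bool -> Bool
  unify Int ~ k
_ _ : Int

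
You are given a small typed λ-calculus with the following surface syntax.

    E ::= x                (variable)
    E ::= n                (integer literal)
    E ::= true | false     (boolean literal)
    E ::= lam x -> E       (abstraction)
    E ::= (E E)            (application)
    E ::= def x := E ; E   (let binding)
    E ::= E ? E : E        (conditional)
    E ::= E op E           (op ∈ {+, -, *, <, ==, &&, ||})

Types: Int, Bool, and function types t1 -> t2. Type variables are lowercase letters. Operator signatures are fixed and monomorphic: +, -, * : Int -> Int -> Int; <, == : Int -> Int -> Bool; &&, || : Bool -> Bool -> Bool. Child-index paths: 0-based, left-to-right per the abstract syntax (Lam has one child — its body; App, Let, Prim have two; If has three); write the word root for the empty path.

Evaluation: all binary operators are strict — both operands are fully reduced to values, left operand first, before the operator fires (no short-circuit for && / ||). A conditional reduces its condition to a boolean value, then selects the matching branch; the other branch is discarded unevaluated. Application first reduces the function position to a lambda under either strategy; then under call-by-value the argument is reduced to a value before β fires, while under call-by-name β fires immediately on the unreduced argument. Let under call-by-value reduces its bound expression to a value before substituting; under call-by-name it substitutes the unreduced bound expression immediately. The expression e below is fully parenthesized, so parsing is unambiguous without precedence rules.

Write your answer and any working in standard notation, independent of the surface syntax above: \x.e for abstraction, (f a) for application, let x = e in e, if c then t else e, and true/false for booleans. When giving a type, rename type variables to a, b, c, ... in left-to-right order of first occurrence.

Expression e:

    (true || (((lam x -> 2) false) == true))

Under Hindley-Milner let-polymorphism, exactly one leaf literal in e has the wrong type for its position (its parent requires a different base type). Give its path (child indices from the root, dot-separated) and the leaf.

Answer: 1.1 : true

Derivation:
  unify Bool ~ Bool
\x._ : a -> Int
  unify a -> Int ~ Bool -> b
  unify a ~ Bool
  unify Int ~ b
_ _ : Int
  unify Int ~ Int
  unify Bool ~ Int
  FAIL: mismatch Bool ~ Int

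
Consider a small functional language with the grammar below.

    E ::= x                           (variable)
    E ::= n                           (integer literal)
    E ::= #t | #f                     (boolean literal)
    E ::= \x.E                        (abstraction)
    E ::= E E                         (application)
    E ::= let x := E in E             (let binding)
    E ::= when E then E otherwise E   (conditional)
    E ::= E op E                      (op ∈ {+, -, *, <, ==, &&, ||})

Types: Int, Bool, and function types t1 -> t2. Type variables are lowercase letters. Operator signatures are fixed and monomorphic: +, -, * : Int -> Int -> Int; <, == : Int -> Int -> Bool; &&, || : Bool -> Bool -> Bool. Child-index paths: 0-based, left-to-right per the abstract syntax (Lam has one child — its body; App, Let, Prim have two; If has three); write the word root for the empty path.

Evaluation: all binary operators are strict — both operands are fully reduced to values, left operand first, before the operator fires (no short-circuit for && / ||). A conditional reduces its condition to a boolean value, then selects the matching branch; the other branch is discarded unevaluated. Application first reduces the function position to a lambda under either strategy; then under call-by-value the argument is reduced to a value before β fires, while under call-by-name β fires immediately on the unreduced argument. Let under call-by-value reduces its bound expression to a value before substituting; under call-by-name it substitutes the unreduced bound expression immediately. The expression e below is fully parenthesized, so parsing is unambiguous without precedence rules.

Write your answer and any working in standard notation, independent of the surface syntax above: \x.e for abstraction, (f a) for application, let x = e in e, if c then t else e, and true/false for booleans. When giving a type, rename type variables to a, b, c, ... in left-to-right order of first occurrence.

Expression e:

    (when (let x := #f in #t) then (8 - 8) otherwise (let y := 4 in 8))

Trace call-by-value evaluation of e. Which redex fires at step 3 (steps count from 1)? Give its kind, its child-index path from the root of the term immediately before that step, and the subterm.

Answer: delta at root : (8 - 8)

Derivation:
step 0: (if (let x = false in true) then (8 - 8) else (let y = 4 in 8))
step 1: [let@0] (if true then (8 - 8) else (let y = 4 in 8))
step 2: [if@root] (8 - 8)
step 3: [delta@root] 0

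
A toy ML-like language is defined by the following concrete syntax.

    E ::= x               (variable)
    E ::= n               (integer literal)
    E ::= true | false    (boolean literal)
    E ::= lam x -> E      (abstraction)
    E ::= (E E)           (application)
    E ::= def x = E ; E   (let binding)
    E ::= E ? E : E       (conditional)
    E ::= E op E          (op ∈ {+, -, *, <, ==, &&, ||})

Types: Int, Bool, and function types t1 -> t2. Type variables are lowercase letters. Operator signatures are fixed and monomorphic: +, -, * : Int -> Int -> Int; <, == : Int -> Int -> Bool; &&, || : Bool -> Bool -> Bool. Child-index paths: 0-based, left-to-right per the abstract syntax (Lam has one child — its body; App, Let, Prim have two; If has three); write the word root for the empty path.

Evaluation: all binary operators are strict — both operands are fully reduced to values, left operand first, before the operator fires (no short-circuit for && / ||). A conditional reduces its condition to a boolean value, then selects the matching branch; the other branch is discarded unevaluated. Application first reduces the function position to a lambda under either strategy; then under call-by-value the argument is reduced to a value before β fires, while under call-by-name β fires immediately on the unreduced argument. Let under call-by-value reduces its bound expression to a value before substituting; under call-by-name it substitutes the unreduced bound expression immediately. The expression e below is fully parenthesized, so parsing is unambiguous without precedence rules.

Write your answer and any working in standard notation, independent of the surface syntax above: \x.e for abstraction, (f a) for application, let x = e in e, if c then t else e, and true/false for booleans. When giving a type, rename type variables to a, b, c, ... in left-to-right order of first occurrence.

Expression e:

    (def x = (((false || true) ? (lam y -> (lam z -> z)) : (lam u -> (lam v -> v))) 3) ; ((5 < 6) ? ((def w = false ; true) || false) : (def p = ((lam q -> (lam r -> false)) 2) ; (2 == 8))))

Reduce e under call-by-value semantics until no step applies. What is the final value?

Working:
step 0: (let x = ((if (false || true) then (\y.(\z.z)) else (\u.(\v.v))) 3) in (if (5 < 6) then ((let w = false in true) || false) else (let p = ((\q.(\r.false)) 2) in (2 == 8))))
step 1: [delta@0.0.0] (let x = ((if true then (\y.(\z.z)) else (\u.(\v.v))) 3) in (if (5 < 6) then ((let w = false in true) || false) else (let p = ((\q.(\r.false)) 2) in (2 == 8))))
step 2: [if@0.0] (let x = ((\y.(\z.z)) 3) in (if (5 < 6) then ((let w = false in true) || false) else (let p = ((\q.(\r.false)) 2) in (2 == 8))))
step 3: [beta@0] (let x = (\z.z) in (if (5 < 6) then ((let w = false in true) || false) else (let p = ((\q.(\r.false)) 2) in (2 == 8))))
step 4: [let@root] (if (5 < 6) then ((let w = false in true) || false) else (let p = ((\q.(\r.false)) 2) in (2 == 8)))
step 5: [delta@0] (if true then ((let w = false in true) || false) else (let p = ((\q.(\r.false)) 2) in (2 == 8)))
step 6: [if@root] ((let w = false in true) || false)
step 7: [let@0] (true || false)
step 8: [delta@root] true

Answer: true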